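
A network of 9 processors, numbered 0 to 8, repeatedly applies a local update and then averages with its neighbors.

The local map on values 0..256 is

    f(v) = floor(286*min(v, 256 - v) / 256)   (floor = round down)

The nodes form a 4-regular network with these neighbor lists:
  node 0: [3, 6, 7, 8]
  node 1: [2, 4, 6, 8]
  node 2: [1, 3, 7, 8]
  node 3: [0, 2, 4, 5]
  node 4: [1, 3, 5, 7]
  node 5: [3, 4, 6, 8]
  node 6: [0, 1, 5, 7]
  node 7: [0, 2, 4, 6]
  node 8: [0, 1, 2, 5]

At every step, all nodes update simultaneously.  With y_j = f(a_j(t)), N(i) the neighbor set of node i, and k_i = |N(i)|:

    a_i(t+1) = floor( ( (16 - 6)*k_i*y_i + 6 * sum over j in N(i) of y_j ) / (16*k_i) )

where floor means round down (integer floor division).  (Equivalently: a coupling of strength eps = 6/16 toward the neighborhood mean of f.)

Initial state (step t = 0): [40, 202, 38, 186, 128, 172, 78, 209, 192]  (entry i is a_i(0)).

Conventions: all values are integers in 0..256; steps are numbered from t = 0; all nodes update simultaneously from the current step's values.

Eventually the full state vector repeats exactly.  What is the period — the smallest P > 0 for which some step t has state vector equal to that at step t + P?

Answer: 6
Key observation: The state at step 28, [140, 140, 140, 140, 140, 140, 140, 140, 140], reappears at step 34 — and no state repeats earlier — so the cycle the system enters has period 6.

Derivation:
t=0: [40, 202, 38, 186, 128, 172, 78, 209, 192]
t=1: [54, 69, 50, 78, 115, 93, 77, 62, 66]
t=2: [67, 80, 63, 86, 111, 99, 82, 73, 73]
t=3: [78, 89, 76, 95, 112, 105, 90, 84, 82]
t=4: [90, 99, 88, 104, 117, 112, 99, 95, 93]
t=5: [103, 110, 102, 114, 124, 121, 110, 107, 104]
t=6: [117, 122, 116, 126, 133, 131, 122, 120, 117]
t=7: [131, 134, 131, 137, 137, 137, 135, 133, 131]
t=8: [137, 136, 137, 133, 132, 132, 135, 136, 138]
t=9: [132, 134, 132, 136, 137, 136, 134, 134, 132]
t=10: [137, 136, 137, 134, 133, 134, 136, 136, 137]
t=11: [132, 133, 132, 135, 136, 135, 134, 133, 132]
t=12: [137, 136, 137, 135, 134, 135, 136, 136, 137]
t=13: [132, 133, 132, 134, 135, 134, 133, 133, 132]
t=14: [137, 137, 137, 136, 135, 136, 137, 137, 137]
t=15: [132, 132, 132, 133, 134, 133, 132, 132, 132]
t=16: [137, 137, 137, 137, 136, 137, 137, 137, 137]
t=17: [132, 132, 132, 132, 133, 132, 132, 132, 132]
t=18: [138, 137, 138, 137, 137, 137, 138, 137, 138]
t=19: [131, 131, 131, 131, 132, 131, 131, 131, 131]
t=20: [139, 138, 139, 138, 138, 138, 139, 138, 139]
t=21: [130, 130, 130, 130, 131, 130, 130, 130, 130]
t=22: [140, 139, 140, 139, 139, 139, 140, 139, 140]
t=23: [129, 129, 129, 129, 130, 129, 129, 129, 129]
t=24: [141, 140, 141, 140, 140, 140, 141, 140, 141]
t=25: [128, 128, 128, 128, 129, 128, 128, 128, 128]
t=26: [143, 142, 143, 142, 141, 142, 143, 142, 143]
t=27: [126, 126, 126, 126, 127, 126, 126, 126, 126]
t=28: [140, 140, 140, 140, 140, 140, 140, 140, 140]
t=29: [129, 129, 129, 129, 129, 129, 129, 129, 129]
t=30: [141, 141, 141, 141, 141, 141, 141, 141, 141]
t=31: [128, 128, 128, 128, 128, 128, 128, 128, 128]
t=32: [143, 143, 143, 143, 143, 143, 143, 143, 143]
t=33: [126, 126, 126, 126, 126, 126, 126, 126, 126]
t=34: [140, 140, 140, 140, 140, 140, 140, 140, 140]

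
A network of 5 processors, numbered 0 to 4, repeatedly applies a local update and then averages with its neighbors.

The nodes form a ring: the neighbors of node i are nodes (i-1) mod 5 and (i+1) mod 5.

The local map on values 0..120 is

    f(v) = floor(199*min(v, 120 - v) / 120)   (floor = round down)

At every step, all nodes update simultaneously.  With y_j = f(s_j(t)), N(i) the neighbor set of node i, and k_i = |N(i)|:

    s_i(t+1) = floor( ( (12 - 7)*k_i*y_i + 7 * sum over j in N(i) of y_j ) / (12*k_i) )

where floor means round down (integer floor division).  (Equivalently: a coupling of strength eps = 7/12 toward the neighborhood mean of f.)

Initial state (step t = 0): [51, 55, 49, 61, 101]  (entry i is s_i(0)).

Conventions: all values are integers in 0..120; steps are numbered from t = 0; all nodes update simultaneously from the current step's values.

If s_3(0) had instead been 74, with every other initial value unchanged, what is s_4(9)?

Answer: s_4(9) = 55
Key observation: This trace re-runs the system from the modified initial state.

Derivation:
t=0: [51, 55, 49, 74, 101]
t=1: [70, 86, 82, 64, 59]
t=2: [78, 65, 69, 85, 91]
t=3: [69, 82, 78, 62, 57]
t=4: [80, 70, 75, 87, 91]
t=5: [65, 75, 70, 58, 55]
t=6: [86, 81, 83, 90, 92]
t=7: [55, 60, 58, 51, 49]
t=8: [90, 95, 93, 86, 84]
t=9: [49, 44, 46, 53, 55]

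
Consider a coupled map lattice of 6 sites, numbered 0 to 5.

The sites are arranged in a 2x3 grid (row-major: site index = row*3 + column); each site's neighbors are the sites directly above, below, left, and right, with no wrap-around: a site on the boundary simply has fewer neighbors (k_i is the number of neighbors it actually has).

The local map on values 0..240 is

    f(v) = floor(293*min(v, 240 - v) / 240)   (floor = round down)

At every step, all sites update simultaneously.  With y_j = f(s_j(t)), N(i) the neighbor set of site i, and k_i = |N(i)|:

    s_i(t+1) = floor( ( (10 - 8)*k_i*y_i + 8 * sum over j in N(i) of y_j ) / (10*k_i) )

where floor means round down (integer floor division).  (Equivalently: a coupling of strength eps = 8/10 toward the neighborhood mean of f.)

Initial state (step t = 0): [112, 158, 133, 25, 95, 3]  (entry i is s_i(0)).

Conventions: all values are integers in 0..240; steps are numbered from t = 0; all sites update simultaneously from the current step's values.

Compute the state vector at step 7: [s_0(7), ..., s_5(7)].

Answer: [126, 129, 126, 129, 126, 129]

Derivation:
t=0: [112, 158, 133, 25, 95, 3]
t=1: [79, 121, 67, 106, 58, 98]
t=2: [128, 94, 121, 92, 118, 84]
t=3: [117, 136, 115, 134, 116, 136]
t=4: [130, 138, 128, 139, 129, 137]
t=5: [125, 132, 126, 132, 126, 133]
t=6: [132, 137, 132, 137, 132, 137]
t=7: [126, 129, 126, 129, 126, 129]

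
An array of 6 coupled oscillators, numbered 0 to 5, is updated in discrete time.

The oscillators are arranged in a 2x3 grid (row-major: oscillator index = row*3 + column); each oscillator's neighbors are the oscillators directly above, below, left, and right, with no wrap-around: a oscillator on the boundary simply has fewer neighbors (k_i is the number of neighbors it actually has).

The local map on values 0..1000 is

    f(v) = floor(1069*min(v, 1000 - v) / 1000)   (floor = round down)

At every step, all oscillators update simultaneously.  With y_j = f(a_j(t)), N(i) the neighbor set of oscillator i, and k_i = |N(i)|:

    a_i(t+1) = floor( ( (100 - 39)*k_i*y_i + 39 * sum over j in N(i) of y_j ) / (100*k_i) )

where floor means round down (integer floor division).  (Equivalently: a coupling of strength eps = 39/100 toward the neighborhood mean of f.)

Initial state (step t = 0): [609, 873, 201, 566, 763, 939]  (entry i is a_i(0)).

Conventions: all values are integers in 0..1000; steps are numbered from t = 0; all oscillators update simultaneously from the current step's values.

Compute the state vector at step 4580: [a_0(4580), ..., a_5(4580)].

Simulating step by step:
t=0: [609, 873, 201, 566, 763, 939]
t=1: [370, 197, 169, 413, 240, 130]
t=2: [367, 236, 177, 395, 258, 169]
t=3: [370, 265, 199, 387, 278, 200]
t=4: [376, 290, 226, 386, 299, 229]
t=5: [385, 314, 255, 391, 320, 258]
t=6: [397, 337, 284, 401, 342, 287]
t=7: [412, 361, 314, 414, 364, 316]
t=8: [429, 386, 345, 431, 388, 346]
t=9: [449, 412, 376, 450, 413, 377]
t=10: [471, 440, 408, 472, 441, 410]
t=11: [496, 470, 443, 497, 470, 444]
t=12: [524, 501, 478, 525, 502, 479]
t=13: [512, 526, 514, 512, 526, 515]
t=14: [518, 509, 516, 518, 509, 515]
t=15: [516, 521, 518, 516, 522, 518]
t=16: [516, 512, 514, 515, 511, 514]
t=17: [517, 520, 519, 518, 520, 519]
t=18: [515, 513, 513, 514, 513, 513]
t=19: [518, 519, 520, 519, 519, 520]
t=20: [514, 514, 513, 514, 513, 513]
t=21: [519, 519, 519, 519, 519, 520]
t=22: [514, 514, 513, 514, 513, 513]

Answer: [514, 514, 513, 514, 513, 513]
Key observation: The state at step 20, [514, 514, 513, 514, 513, 513], reappears at step 22: the system is in a cycle of period 2 from step 20 on.  Therefore the state at step 4580 equals the state at step 20 + ((4580 - 20) mod 2) = 20, which is [514, 514, 513, 514, 513, 513].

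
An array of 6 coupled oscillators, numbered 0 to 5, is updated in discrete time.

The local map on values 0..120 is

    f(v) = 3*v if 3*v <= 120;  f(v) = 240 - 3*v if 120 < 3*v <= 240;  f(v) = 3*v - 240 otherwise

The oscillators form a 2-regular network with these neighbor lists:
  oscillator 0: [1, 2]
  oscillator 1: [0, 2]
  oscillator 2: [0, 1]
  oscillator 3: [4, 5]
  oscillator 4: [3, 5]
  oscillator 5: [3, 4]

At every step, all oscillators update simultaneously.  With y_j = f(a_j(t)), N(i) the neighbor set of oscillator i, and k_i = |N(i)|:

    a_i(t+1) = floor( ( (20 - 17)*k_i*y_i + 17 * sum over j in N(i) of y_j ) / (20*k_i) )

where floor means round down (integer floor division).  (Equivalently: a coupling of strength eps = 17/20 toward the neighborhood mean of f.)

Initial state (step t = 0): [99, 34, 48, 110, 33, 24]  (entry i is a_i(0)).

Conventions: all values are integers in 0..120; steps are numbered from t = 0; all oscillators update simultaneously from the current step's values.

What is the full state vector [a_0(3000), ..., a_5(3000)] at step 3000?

Answer: [58, 58, 57, 69, 70, 70]
Key observation: The state at step 19, [31, 31, 30, 66, 67, 67], reappears at step 31: the system is in a cycle of period 12 from step 19 on.  Therefore the state at step 3000 equals the state at step 19 + ((3000 - 19) mod 12) = 24, which is [58, 58, 57, 69, 70, 70].

Derivation:
t=0: [99, 34, 48, 110, 33, 24]
t=1: [92, 80, 81, 86, 83, 91]
t=2: [6, 16, 15, 20, 23, 16]
t=3: [42, 33, 34, 58, 56, 62]
t=4: [102, 106, 105, 63, 61, 66]
t=5: [74, 71, 72, 49, 48, 52]
t=6: [24, 21, 22, 90, 89, 92]
t=7: [65, 68, 67, 31, 32, 29]
t=8: [38, 41, 40, 91, 90, 93]
t=9: [117, 117, 116, 34, 35, 32]
t=10: [109, 109, 110, 100, 99, 102]
t=11: [88, 88, 87, 61, 62, 59]
t=12: [22, 22, 23, 58, 59, 56]
t=13: [67, 67, 66, 67, 68, 65]
t=14: [40, 40, 39, 40, 41, 38]
t=15: [118, 118, 119, 116, 117, 117]
t=16: [115, 115, 114, 110, 109, 109]
t=17: [103, 103, 104, 87, 88, 88]
t=18: [70, 70, 69, 23, 22, 22]
t=19: [31, 31, 30, 66, 67, 67]
t=20: [91, 91, 92, 39, 40, 40]
t=21: [34, 34, 33, 119, 118, 118]
t=22: [100, 100, 101, 114, 115, 115]
t=23: [61, 61, 60, 104, 103, 103]
t=24: [58, 58, 57, 69, 70, 70]
t=25: [67, 67, 66, 30, 31, 31]
t=26: [40, 40, 39, 92, 91, 91]
t=27: [118, 118, 119, 33, 34, 34]
t=28: [115, 115, 114, 101, 100, 100]
t=29: [103, 103, 104, 60, 61, 61]
t=30: [70, 70, 69, 57, 58, 58]
t=31: [31, 31, 30, 66, 67, 67]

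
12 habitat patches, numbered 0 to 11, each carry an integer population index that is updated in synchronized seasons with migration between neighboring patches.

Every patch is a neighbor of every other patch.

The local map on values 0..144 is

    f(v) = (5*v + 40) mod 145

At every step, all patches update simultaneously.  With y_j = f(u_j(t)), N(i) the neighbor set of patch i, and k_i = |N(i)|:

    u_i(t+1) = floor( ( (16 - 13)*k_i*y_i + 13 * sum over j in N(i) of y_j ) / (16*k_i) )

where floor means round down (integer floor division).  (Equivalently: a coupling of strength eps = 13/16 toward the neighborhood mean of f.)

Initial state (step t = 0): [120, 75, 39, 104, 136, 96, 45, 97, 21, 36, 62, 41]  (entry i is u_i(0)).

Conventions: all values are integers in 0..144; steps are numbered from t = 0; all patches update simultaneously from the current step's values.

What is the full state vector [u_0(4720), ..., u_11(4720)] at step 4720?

Answer: [137, 135, 137, 135, 135, 137, 135, 137, 137, 137, 137, 137]
Key observation: The state at step 8, [44, 41, 44, 41, 41, 44, 41, 44, 44, 44, 44, 44], reappears at step 17: the system is in a cycle of period 9 from step 8 on.  Therefore the state at step 4720 equals the state at step 8 + ((4720 - 8) mod 9) = 13, which is [137, 135, 137, 135, 135, 137, 135, 137, 137, 137, 137, 137].

Derivation:
t=0: [120, 75, 39, 104, 136, 96, 45, 97, 21, 36, 62, 41]
t=1: [85, 93, 89, 93, 94, 88, 92, 89, 79, 87, 85, 90]
t=2: [46, 50, 48, 50, 51, 47, 50, 48, 42, 47, 46, 49]
t=3: [90, 76, 91, 76, 76, 90, 76, 91, 88, 90, 90, 91]
t=4: [77, 86, 78, 86, 86, 77, 86, 78, 76, 77, 77, 78]
t=5: [106, 94, 106, 94, 94, 106, 94, 106, 105, 106, 106, 106]
t=6: [116, 110, 116, 110, 110, 116, 110, 116, 116, 116, 116, 116]
t=7: [31, 27, 31, 27, 27, 31, 27, 31, 31, 31, 31, 31]
t=8: [44, 41, 44, 41, 41, 44, 41, 44, 44, 44, 44, 44]
t=9: [110, 108, 110, 108, 108, 110, 108, 110, 110, 110, 110, 110]
t=10: [7, 5, 7, 5, 5, 7, 5, 7, 7, 7, 7, 7]
t=11: [72, 70, 72, 70, 70, 72, 70, 72, 72, 72, 72, 72]
t=12: [107, 105, 107, 105, 105, 107, 105, 107, 107, 107, 107, 107]
t=13: [137, 135, 137, 135, 135, 137, 135, 137, 137, 137, 137, 137]
t=14: [39, 55, 39, 55, 55, 39, 55, 39, 39, 39, 39, 39]
t=15: [70, 63, 70, 63, 63, 70, 63, 70, 70, 70, 70, 70]
t=16: [89, 85, 89, 85, 85, 89, 85, 89, 89, 89, 89, 89]
t=17: [44, 41, 44, 41, 41, 44, 41, 44, 44, 44, 44, 44]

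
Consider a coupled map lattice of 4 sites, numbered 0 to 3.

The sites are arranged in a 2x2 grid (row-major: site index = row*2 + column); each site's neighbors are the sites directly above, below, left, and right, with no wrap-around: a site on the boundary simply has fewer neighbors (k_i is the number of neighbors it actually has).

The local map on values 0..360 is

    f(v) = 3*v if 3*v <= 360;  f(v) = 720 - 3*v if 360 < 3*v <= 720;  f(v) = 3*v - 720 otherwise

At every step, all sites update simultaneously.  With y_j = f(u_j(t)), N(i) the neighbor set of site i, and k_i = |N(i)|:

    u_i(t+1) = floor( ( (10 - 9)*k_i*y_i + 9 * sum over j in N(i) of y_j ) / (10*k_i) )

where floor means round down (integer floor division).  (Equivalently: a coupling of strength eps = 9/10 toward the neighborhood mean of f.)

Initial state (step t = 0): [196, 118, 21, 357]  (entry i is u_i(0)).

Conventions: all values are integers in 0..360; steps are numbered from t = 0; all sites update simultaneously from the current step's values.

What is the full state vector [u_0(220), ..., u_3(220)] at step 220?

Answer: [36, 36, 36, 36]
Key observation: The state at step 27, [252, 252, 252, 252], reappears at step 31: the system is in a cycle of period 4 from step 27 on.  Therefore the state at step 220 equals the state at step 27 + ((220 - 27) mod 4) = 28, which is [36, 36, 36, 36].

Derivation:
t=0: [196, 118, 21, 357]
t=1: [200, 252, 223, 222]
t=2: [51, 81, 83, 44]
t=3: [236, 152, 153, 234]
t=4: [237, 39, 39, 238]
t=5: [106, 18, 18, 105]
t=6: [80, 290, 290, 80]
t=7: [159, 231, 231, 159]
t=8: [48, 221, 221, 48]
t=9: [65, 135, 135, 65]
t=10: [303, 207, 207, 303]
t=11: [108, 180, 180, 108]
t=12: [194, 309, 309, 194]
t=13: [200, 144, 144, 200]
t=14: [271, 136, 136, 271]
t=15: [290, 114, 114, 290]
t=16: [322, 169, 169, 322]
t=17: [216, 242, 242, 216]
t=18: [12, 65, 65, 12]
t=19: [179, 51, 51, 179]
t=20: [156, 180, 180, 156]
t=21: [187, 244, 244, 187]
t=22: [26, 144, 144, 26]
t=23: [267, 99, 99, 267]
t=24: [275, 102, 102, 275]
t=25: [285, 125, 125, 285]
t=26: [324, 156, 156, 324]
t=27: [252, 252, 252, 252]
t=28: [36, 36, 36, 36]
t=29: [108, 108, 108, 108]
t=30: [324, 324, 324, 324]
t=31: [252, 252, 252, 252]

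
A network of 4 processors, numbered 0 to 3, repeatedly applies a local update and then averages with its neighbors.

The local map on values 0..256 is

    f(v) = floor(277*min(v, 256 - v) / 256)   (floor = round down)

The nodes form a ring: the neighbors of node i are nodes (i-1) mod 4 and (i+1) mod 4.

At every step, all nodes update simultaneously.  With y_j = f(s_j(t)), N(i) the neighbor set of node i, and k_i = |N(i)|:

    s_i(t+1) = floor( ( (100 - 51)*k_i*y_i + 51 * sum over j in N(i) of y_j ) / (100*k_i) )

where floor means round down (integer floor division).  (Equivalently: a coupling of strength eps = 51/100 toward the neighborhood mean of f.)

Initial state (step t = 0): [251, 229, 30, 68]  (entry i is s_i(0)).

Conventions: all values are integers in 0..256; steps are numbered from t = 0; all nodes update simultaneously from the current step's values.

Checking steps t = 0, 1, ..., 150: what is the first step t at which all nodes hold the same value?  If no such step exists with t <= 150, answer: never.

Answer: 6
Key observation: Synchronization is absorbing here: once all nodes are equal they stay equal, and step 6 is the first all-equal step.

Derivation:
t=0: [251, 229, 30, 68]  (not all equal)
t=1: [28, 23, 41, 45]  (not all equal)
t=2: [33, 30, 39, 42]  (not all equal)
t=3: [36, 35, 40, 41]  (not all equal)
t=4: [39, 38, 41, 42]  (not all equal)
t=5: [42, 42, 43, 43]  (not all equal)
t=6: [45, 45, 45, 45]  (all equal)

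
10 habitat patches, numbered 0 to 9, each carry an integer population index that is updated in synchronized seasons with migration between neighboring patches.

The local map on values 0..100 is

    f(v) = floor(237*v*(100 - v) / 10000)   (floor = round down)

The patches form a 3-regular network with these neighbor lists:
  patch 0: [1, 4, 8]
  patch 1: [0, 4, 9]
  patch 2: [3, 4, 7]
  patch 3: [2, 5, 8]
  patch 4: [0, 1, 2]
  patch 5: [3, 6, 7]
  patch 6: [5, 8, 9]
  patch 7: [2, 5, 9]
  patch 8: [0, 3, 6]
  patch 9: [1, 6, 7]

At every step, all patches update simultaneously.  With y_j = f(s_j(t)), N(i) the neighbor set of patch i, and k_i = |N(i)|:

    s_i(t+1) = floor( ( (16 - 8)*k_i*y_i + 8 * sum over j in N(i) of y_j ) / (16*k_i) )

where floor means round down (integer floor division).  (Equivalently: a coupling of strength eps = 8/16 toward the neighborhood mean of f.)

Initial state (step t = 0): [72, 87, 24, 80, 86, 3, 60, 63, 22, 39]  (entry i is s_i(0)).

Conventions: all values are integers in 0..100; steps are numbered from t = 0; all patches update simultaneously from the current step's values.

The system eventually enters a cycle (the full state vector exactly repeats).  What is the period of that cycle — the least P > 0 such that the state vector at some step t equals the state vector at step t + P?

Simulating step by step:
t=0: [72, 87, 24, 80, 86, 3, 60, 63, 22, 39]
t=1: [39, 34, 41, 33, 33, 27, 45, 45, 43, 50]
t=2: [55, 54, 55, 52, 53, 51, 56, 56, 56, 57]
t=3: [58, 58, 58, 58, 58, 58, 58, 58, 58, 58]
t=4: [57, 57, 57, 57, 57, 57, 57, 57, 57, 57]
t=5: [58, 58, 58, 58, 58, 58, 58, 58, 58, 58]

Answer: 2
Key observation: The state at step 3, [58, 58, 58, 58, 58, 58, 58, 58, 58, 58], reappears at step 5 — and no state repeats earlier — so the cycle the system enters has period 2.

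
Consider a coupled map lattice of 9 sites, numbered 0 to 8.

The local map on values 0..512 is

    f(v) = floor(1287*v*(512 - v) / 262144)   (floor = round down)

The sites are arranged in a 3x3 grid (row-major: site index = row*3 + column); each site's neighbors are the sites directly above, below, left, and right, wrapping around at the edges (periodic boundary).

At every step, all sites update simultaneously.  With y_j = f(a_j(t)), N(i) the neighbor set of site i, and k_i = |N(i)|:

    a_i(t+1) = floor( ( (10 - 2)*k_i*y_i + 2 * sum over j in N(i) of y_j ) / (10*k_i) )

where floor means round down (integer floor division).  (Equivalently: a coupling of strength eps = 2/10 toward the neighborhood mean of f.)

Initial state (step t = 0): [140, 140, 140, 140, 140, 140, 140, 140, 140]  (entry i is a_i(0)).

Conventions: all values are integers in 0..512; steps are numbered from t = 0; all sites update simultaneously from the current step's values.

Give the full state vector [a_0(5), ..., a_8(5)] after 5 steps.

Answer: [306, 306, 306, 306, 306, 306, 306, 306, 306]

Derivation:
t=0: [140, 140, 140, 140, 140, 140, 140, 140, 140]
t=1: [255, 255, 255, 255, 255, 255, 255, 255, 255]
t=2: [321, 321, 321, 321, 321, 321, 321, 321, 321]
t=3: [301, 301, 301, 301, 301, 301, 301, 301, 301]
t=4: [311, 311, 311, 311, 311, 311, 311, 311, 311]
t=5: [306, 306, 306, 306, 306, 306, 306, 306, 306]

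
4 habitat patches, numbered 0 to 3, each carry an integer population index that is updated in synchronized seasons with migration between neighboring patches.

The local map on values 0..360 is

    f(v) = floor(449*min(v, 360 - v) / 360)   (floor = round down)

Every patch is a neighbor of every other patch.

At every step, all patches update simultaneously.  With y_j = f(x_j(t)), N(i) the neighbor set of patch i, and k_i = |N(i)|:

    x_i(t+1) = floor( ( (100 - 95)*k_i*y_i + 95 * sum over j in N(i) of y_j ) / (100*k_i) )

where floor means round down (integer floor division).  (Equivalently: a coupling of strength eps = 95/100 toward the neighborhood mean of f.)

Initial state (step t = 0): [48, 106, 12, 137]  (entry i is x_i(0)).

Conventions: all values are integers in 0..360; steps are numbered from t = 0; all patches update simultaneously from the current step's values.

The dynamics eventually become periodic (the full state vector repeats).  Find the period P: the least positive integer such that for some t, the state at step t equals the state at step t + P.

Answer: 4
Key observation: The state at step 6, [172, 172, 172, 172], reappears at step 10 — and no state repeats earlier — so the cycle the system enters has period 4.

Derivation:
t=0: [48, 106, 12, 137]
t=1: [103, 83, 115, 73]
t=2: [113, 119, 109, 122]
t=3: [144, 142, 146, 141]
t=4: [178, 178, 177, 179]
t=5: [221, 221, 222, 221]
t=6: [172, 172, 172, 172]
t=7: [214, 214, 214, 214]
t=8: [182, 182, 182, 182]
t=9: [222, 222, 222, 222]
t=10: [172, 172, 172, 172]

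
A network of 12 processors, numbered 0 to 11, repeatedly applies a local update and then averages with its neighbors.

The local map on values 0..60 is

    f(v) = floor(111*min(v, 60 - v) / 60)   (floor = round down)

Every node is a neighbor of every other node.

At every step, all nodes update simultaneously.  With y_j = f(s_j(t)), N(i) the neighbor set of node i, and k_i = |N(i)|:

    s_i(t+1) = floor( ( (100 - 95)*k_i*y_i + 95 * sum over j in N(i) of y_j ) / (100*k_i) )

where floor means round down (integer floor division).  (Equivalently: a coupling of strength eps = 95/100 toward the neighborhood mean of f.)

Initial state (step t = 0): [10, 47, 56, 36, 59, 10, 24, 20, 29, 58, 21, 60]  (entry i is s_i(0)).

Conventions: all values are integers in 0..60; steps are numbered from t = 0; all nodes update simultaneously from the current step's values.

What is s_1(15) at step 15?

Answer: s_1(15) = 20

Derivation:
t=0: [10, 47, 56, 36, 59, 10, 24, 20, 29, 58, 21, 60]
t=1: [24, 23, 24, 23, 24, 24, 23, 23, 22, 24, 23, 24]
t=2: [42, 42, 42, 42, 42, 42, 42, 42, 42, 42, 42, 42]
t=3: [33, 33, 33, 33, 33, 33, 33, 33, 33, 33, 33, 33]
t=4: [49, 49, 49, 49, 49, 49, 49, 49, 49, 49, 49, 49]
t=5: [20, 20, 20, 20, 20, 20, 20, 20, 20, 20, 20, 20]
t=6: [37, 37, 37, 37, 37, 37, 37, 37, 37, 37, 37, 37]
t=7: [42, 42, 42, 42, 42, 42, 42, 42, 42, 42, 42, 42]
t=8: [33, 33, 33, 33, 33, 33, 33, 33, 33, 33, 33, 33]
t=9: [49, 49, 49, 49, 49, 49, 49, 49, 49, 49, 49, 49]
t=10: [20, 20, 20, 20, 20, 20, 20, 20, 20, 20, 20, 20]
t=11: [37, 37, 37, 37, 37, 37, 37, 37, 37, 37, 37, 37]
t=12: [42, 42, 42, 42, 42, 42, 42, 42, 42, 42, 42, 42]
t=13: [33, 33, 33, 33, 33, 33, 33, 33, 33, 33, 33, 33]
t=14: [49, 49, 49, 49, 49, 49, 49, 49, 49, 49, 49, 49]
t=15: [20, 20, 20, 20, 20, 20, 20, 20, 20, 20, 20, 20]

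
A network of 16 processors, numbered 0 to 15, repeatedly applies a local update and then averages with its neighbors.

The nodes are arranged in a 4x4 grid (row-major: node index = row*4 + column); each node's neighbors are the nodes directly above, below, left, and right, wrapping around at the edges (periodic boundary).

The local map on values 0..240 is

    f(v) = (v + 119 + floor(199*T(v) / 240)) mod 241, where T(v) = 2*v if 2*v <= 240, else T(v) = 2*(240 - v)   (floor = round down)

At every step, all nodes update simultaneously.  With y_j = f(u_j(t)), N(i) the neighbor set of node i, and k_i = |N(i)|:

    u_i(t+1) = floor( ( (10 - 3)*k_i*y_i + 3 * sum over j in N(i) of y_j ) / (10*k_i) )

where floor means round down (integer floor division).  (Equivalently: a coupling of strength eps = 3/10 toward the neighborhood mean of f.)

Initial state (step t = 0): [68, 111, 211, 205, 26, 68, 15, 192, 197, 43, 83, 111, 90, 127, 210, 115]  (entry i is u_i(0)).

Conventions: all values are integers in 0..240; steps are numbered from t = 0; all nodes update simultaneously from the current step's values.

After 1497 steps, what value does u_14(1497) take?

Simulating step by step:
t=0: [68, 111, 211, 205, 26, 68, 15, 192, 197, 43, 83, 111, 90, 127, 210, 115]
t=1: [87, 154, 141, 138, 162, 97, 143, 153, 155, 200, 121, 164, 125, 183, 141, 170]
t=2: [130, 165, 182, 176, 162, 144, 178, 175, 171, 150, 187, 170, 180, 160, 180, 169]
t=3: [181, 169, 157, 162, 170, 177, 159, 160, 164, 173, 155, 162, 161, 168, 158, 162]
t=4: [159, 163, 171, 168, 163, 160, 170, 169, 167, 163, 171, 169, 168, 165, 170, 169]
t=5: [169, 167, 163, 165, 167, 169, 164, 164, 166, 167, 163, 164, 165, 166, 164, 164]
t=6: [164, 165, 167, 167, 165, 164, 167, 167, 166, 166, 167, 167, 166, 166, 167, 167]
t=7: [167, 167, 166, 166, 167, 167, 166, 166, 166, 166, 166, 166, 166, 166, 166, 166]
t=8: [166, 166, 166, 166, 166, 166, 166, 166, 166, 166, 166, 166, 166, 166, 166, 166]
t=9: [166, 166, 166, 166, 166, 166, 166, 166, 166, 166, 166, 166, 166, 166, 166, 166]

Answer: u_14(1497) = 166
Key observation: The state at step 8, [166, 166, 166, 166, 166, 166, 166, 166, 166, 166, 166, 166, 166, 166, 166, 166], reappears at step 9: the system is in a cycle of period 1 from step 8 on.  Therefore the state at step 1497 equals the state at step 8 + ((1497 - 8) mod 1) = 8, which is [166, 166, 166, 166, 166, 166, 166, 166, 166, 166, 166, 166, 166, 166, 166, 166].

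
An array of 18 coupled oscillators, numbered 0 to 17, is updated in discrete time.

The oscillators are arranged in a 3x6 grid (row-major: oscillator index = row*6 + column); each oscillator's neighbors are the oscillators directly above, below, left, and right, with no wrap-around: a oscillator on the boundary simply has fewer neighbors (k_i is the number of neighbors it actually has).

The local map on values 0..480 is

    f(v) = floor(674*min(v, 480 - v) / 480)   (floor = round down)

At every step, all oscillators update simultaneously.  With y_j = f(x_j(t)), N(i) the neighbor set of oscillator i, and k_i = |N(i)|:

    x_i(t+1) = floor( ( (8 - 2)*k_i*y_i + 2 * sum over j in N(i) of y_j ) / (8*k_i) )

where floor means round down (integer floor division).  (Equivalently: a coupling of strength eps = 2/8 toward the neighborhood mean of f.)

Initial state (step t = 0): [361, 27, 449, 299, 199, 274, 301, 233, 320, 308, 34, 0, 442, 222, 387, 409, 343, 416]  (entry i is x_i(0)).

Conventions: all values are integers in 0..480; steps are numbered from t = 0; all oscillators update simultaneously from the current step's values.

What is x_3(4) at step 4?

Answer: x_3(4) = 328

Derivation:
t=0: [361, 27, 449, 299, 199, 274, 301, 233, 320, 308, 34, 0, 442, 222, 387, 409, 343, 416]
t=1: [161, 72, 75, 237, 258, 251, 233, 296, 214, 219, 79, 35, 110, 275, 150, 121, 163, 90]
t=2: [223, 124, 139, 309, 296, 285, 298, 256, 280, 287, 138, 83, 192, 267, 220, 188, 204, 129]
t=3: [288, 199, 204, 240, 252, 251, 265, 298, 278, 264, 202, 140, 271, 298, 301, 269, 267, 186]
t=4: [274, 276, 289, 328, 318, 305, 293, 261, 280, 302, 282, 219, 289, 257, 257, 293, 294, 257]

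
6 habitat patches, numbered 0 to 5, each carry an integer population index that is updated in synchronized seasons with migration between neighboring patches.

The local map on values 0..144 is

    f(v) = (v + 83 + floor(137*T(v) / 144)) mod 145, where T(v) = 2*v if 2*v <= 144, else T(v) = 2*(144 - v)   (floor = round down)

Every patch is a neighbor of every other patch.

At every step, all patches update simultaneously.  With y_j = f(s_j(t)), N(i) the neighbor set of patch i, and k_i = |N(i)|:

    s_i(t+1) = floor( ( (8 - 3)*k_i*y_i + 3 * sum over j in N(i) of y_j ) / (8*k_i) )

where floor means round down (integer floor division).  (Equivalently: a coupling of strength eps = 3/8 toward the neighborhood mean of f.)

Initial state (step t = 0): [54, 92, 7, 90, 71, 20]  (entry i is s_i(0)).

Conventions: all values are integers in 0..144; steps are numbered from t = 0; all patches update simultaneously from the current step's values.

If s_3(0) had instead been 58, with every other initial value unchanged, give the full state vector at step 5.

Answer: [115, 117, 116, 116, 118, 118]
Key observation: This trace re-runs the system from the modified initial state.

Derivation:
t=0: [54, 92, 7, 58, 71, 20]
t=1: [105, 124, 110, 112, 132, 131]
t=2: [111, 101, 108, 107, 97, 97]
t=3: [114, 119, 115, 116, 121, 121]
t=4: [107, 104, 106, 106, 103, 103]
t=5: [115, 117, 116, 116, 118, 118]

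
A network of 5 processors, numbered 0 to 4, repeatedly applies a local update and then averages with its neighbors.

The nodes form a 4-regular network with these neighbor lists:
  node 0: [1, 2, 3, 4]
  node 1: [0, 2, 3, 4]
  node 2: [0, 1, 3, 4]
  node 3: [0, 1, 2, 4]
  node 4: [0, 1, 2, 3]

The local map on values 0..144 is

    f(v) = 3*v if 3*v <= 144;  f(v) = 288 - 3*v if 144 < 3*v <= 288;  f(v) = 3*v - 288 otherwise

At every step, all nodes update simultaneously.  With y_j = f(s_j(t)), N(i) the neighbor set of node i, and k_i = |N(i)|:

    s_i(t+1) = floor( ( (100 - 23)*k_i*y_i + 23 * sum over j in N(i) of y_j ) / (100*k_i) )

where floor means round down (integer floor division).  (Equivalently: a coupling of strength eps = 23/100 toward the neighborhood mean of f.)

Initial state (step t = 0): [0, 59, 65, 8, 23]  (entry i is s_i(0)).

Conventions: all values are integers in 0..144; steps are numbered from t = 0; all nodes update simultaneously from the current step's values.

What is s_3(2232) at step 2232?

Answer: s_3(2232) = 90
Key observation: The state at step 11, [126, 126, 126, 126, 126], reappears at step 15: the system is in a cycle of period 4 from step 11 on.  Therefore the state at step 2232 equals the state at step 11 + ((2232 - 11) mod 4) = 12, which is [90, 90, 90, 90, 90].

Derivation:
t=0: [0, 59, 65, 8, 23]
t=1: [17, 96, 83, 34, 66]
t=2: [52, 16, 44, 88, 80]
t=3: [116, 56, 116, 39, 56]
t=4: [70, 112, 70, 110, 112]
t=5: [72, 51, 72, 46, 51]
t=6: [83, 127, 83, 130, 127]
t=7: [48, 87, 48, 93, 87]
t=8: [122, 39, 122, 26, 39]
t=9: [82, 110, 82, 82, 110]
t=10: [42, 42, 42, 42, 42]
t=11: [126, 126, 126, 126, 126]
t=12: [90, 90, 90, 90, 90]
t=13: [18, 18, 18, 18, 18]
t=14: [54, 54, 54, 54, 54]
t=15: [126, 126, 126, 126, 126]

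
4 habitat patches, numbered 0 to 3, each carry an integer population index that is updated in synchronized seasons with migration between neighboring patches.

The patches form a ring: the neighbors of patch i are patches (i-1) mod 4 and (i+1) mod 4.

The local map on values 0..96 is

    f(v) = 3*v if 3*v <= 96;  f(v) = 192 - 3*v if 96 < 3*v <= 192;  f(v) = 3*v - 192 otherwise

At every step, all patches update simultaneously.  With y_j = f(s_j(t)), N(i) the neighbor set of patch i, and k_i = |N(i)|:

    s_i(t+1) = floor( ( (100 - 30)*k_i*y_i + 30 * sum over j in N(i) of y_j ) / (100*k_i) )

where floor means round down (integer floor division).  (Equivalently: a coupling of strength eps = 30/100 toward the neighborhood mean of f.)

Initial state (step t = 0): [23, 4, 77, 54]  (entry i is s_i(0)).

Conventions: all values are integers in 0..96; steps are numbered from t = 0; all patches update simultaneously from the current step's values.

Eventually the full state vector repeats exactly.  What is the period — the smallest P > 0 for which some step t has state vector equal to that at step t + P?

Simulating step by step:
t=0: [23, 4, 77, 54]
t=1: [54, 24, 33, 37]
t=2: [43, 68, 88, 75]
t=3: [50, 28, 57, 43]
t=4: [51, 68, 36, 53]
t=5: [34, 26, 65, 41]
t=6: [85, 68, 24, 62]
t=7: [46, 28, 53, 24]
t=8: [61, 71, 46, 63]
t=9: [9, 24, 41, 11]
t=10: [34, 64, 64, 37]
t=11: [75, 13, 12, 70]
t=12: [31, 37, 33, 22]
t=13: [87, 84, 87, 74]
t=14: [61, 62, 61, 41]
t=15: [17, 6, 17, 51]
t=16: [44, 27, 44, 42]
t=17: [64, 74, 64, 64]
t=18: [4, 21, 4, 0]
t=19: [17, 47, 17, 3]
t=20: [44, 51, 44, 21]
t=21: [57, 45, 57, 62]
t=22: [24, 46, 24, 10]
t=23: [63, 59, 63, 42]
t=24: [14, 11, 14, 47]
t=25: [42, 35, 42, 48]
t=26: [66, 80, 66, 53]
t=27: [16, 35, 16, 24]
t=28: [57, 75, 57, 64]
t=29: [19, 29, 19, 6]
t=30: [55, 78, 55, 29]
t=31: [38, 37, 38, 69]
t=32: [69, 80, 69, 33]
t=33: [31, 38, 31, 69]
t=34: [79, 82, 79, 38]
t=35: [51, 51, 51, 68]
t=36: [34, 39, 34, 20]
t=37: [83, 79, 83, 69]
t=38: [48, 48, 48, 27]
t=39: [52, 48, 52, 71]
t=40: [35, 44, 35, 25]
t=41: [81, 68, 81, 78]
t=42: [43, 23, 43, 44]
t=43: [63, 67, 63, 60]
t=44: [5, 7, 5, 9]
t=45: [17, 19, 17, 23]
t=46: [54, 55, 54, 63]
t=47: [25, 27, 25, 11]
t=48: [69, 79, 69, 45]
t=49: [25, 36, 25, 44]
t=50: [74, 81, 74, 64]
t=51: [28, 44, 28, 9]
t=52: [71, 67, 71, 44]
t=53: [25, 12, 25, 48]
t=54: [65, 47, 65, 56]
t=55: [13, 36, 13, 17]
t=56: [47, 70, 47, 47]
t=57: [46, 27, 46, 51]
t=58: [55, 72, 55, 43]
t=59: [31, 24, 31, 52]
t=60: [81, 78, 81, 53]
t=61: [46, 44, 46, 38]
t=62: [58, 58, 58, 70]
t=63: [18, 18, 18, 18]
t=64: [54, 54, 54, 54]
t=65: [30, 30, 30, 30]
t=66: [90, 90, 90, 90]
t=67: [78, 78, 78, 78]
t=68: [42, 42, 42, 42]
t=69: [66, 66, 66, 66]
t=70: [6, 6, 6, 6]
t=71: [18, 18, 18, 18]

Answer: 8
Key observation: The state at step 63, [18, 18, 18, 18], reappears at step 71 — and no state repeats earlier — so the cycle the system enters has period 8.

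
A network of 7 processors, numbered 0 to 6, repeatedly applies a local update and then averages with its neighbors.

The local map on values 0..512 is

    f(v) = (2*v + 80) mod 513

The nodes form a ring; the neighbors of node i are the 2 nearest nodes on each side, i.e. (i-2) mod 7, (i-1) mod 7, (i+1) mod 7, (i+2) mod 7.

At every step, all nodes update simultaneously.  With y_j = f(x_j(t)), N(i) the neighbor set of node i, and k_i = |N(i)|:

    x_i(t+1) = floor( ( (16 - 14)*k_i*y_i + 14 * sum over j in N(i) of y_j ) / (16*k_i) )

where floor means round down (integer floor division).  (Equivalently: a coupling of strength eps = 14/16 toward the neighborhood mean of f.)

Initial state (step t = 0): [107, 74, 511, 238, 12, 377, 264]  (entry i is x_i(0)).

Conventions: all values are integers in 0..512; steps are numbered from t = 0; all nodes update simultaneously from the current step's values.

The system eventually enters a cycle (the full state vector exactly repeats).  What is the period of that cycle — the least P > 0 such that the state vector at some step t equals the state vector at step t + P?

Simulating step by step:
t=0: [107, 74, 511, 238, 12, 377, 264]
t=1: [194, 139, 155, 164, 130, 157, 219]
t=2: [309, 322, 393, 375, 304, 316, 341]
t=3: [244, 267, 238, 244, 266, 227, 199]
t=4: [147, 150, 73, 64, 142, 152, 120]
t=5: [333, 294, 318, 322, 294, 324, 368]
t=6: [220, 227, 190, 185, 223, 224, 203]
t=7: [215, 309, 164, 167, 310, 211, 73]
t=8: [352, 363, 334, 332, 362, 355, 331]
t=9: [260, 247, 266, 268, 249, 258, 276]
t=10: [90, 96, 81, 80, 96, 92, 79]
t=11: [254, 248, 258, 259, 249, 253, 263]
t=12: [77, 81, 73, 72, 81, 78, 72]
t=13: [232, 228, 234, 234, 229, 231, 236]
t=14: [31, 33, 29, 28, 33, 32, 28]
t=15: [141, 139, 141, 142, 139, 140, 143]
t=16: [361, 362, 360, 360, 362, 362, 360]
t=17: [289, 287, 289, 289, 288, 288, 290]
t=18: [144, 144, 143, 143, 144, 144, 143]
t=19: [367, 366, 367, 367, 366, 367, 367]
t=20: [300, 300, 300, 300, 300, 300, 300]
t=21: [167, 167, 167, 167, 167, 167, 167]
t=22: [414, 414, 414, 414, 414, 414, 414]
t=23: [395, 395, 395, 395, 395, 395, 395]
t=24: [357, 357, 357, 357, 357, 357, 357]
t=25: [281, 281, 281, 281, 281, 281, 281]
t=26: [129, 129, 129, 129, 129, 129, 129]
t=27: [338, 338, 338, 338, 338, 338, 338]
t=28: [243, 243, 243, 243, 243, 243, 243]
t=29: [53, 53, 53, 53, 53, 53, 53]
t=30: [186, 186, 186, 186, 186, 186, 186]
t=31: [452, 452, 452, 452, 452, 452, 452]
t=32: [471, 471, 471, 471, 471, 471, 471]
t=33: [509, 509, 509, 509, 509, 509, 509]
t=34: [72, 72, 72, 72, 72, 72, 72]
t=35: [224, 224, 224, 224, 224, 224, 224]
t=36: [15, 15, 15, 15, 15, 15, 15]
t=37: [110, 110, 110, 110, 110, 110, 110]
t=38: [300, 300, 300, 300, 300, 300, 300]

Answer: 18
Key observation: The state at step 20, [300, 300, 300, 300, 300, 300, 300], reappears at step 38 — and no state repeats earlier — so the cycle the system enters has period 18.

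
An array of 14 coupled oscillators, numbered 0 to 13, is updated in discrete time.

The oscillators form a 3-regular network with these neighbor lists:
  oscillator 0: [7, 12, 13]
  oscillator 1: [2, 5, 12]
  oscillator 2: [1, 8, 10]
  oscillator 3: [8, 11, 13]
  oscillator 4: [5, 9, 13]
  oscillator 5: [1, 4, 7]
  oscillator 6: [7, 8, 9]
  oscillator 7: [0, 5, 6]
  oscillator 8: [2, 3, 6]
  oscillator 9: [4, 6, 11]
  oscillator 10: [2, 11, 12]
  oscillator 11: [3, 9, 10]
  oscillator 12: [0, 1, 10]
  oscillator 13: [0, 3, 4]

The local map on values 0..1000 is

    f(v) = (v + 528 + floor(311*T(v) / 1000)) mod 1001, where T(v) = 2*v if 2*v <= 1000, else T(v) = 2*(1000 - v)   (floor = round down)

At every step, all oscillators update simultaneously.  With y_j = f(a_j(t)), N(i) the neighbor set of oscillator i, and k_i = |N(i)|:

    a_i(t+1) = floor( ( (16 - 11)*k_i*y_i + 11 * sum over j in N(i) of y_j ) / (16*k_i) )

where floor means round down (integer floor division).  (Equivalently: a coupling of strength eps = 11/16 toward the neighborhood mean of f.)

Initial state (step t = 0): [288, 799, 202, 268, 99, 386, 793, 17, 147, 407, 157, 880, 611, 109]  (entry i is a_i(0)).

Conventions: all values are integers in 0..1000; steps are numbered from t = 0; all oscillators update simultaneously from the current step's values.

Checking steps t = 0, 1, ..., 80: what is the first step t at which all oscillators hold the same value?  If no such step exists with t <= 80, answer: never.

Simulating step by step:
t=0: [288, 799, 202, 268, 99, 386, 793, 17, 147, 407, 157, 880, 611, 109]  (not all equal)
t=1: [686, 458, 725, 747, 454, 436, 485, 539, 758, 429, 637, 592, 629, 826]  (not all equal)
t=2: [402, 323, 382, 425, 292, 275, 329, 328, 403, 286, 392, 355, 364, 396]  (not all equal)
t=3: [135, 299, 135, 170, 489, 329, 300, 296, 152, 346, 134, 345, 126, 143]  (not all equal)
t=4: [576, 355, 583, 621, 307, 96, 203, 189, 599, 123, 591, 401, 572, 665]  (not all equal)
t=5: [480, 356, 309, 337, 422, 433, 711, 697, 485, 469, 325, 394, 306, 302]  (not all equal)
t=6: [198, 96, 116, 136, 187, 238, 362, 346, 216, 271, 66, 146, 113, 139]  (not all equal)
t=7: [620, 749, 727, 782, 863, 652, 478, 457, 636, 693, 700, 777, 718, 791]  (not all equal)
t=8: [379, 418, 414, 431, 435, 392, 338, 331, 389, 407, 423, 428, 412, 438]  (not all equal)
t=9: [157, 190, 193, 211, 206, 164, 116, 106, 163, 179, 207, 212, 188, 211]  (not all equal)
t=10: [794, 826, 833, 852, 838, 797, 752, 743, 803, 816, 852, 856, 828, 848]  (not all equal)
t=11: [451, 458, 461, 466, 460, 451, 441, 439, 454, 456, 467, 468, 460, 463]  (not all equal)
t=12: [261, 268, 272, 277, 268, 259, 251, 248, 265, 266, 279, 280, 271, 272]  (not all equal)
t=13: [953, 961, 967, 971, 959, 950, 944, 940, 959, 959, 974, 975, 965, 965]  (not all equal)
t=14: [509, 511, 513, 514, 510, 508, 507, 506, 511, 511, 515, 515, 512, 512]  (not all equal)
t=15: [341, 341, 342, 342, 341, 341, 340, 340, 341, 341, 342, 342, 342, 341]  (not all equal)
t=16: [79, 80, 80, 80, 80, 79, 78, 78, 80, 79, 81, 80, 80, 80]  (not all equal)
t=17: [656, 656, 657, 657, 656, 656, 655, 654, 656, 656, 657, 657, 657, 656]  (not all equal)
t=18: [396, 396, 396, 396, 396, 396, 396, 396, 396, 396, 397, 396, 396, 396]  (not all equal)
t=19: [169, 169, 169, 169, 169, 169, 169, 169, 169, 169, 169, 169, 169, 169]  (all equal)

Answer: 19
Key observation: Synchronization is absorbing here: once all oscillators are equal they stay equal, and step 19 is the first all-equal step.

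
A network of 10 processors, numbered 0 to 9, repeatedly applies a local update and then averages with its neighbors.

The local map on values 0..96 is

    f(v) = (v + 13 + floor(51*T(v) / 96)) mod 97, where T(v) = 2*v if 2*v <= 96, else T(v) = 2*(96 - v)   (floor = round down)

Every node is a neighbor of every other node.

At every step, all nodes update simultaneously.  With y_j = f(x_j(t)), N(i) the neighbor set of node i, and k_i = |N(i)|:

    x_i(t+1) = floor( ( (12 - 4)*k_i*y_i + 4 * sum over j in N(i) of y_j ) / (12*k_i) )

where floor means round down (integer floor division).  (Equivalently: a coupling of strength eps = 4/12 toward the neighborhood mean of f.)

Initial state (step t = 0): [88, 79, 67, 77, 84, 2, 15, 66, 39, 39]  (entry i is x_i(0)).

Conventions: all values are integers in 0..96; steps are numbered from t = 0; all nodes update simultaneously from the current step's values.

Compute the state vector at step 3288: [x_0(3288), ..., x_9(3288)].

Answer: [37, 37, 37, 37, 37, 37, 37, 37, 37, 37]
Key observation: The state at step 11, [12, 12, 12, 12, 12, 12, 12, 12, 12, 12], reappears at step 14: the system is in a cycle of period 3 from step 11 on.  Therefore the state at step 3288 equals the state at step 11 + ((3288 - 11) mod 3) = 12, which is [37, 37, 37, 37, 37, 37, 37, 37, 37, 37].

Derivation:
t=0: [88, 79, 67, 77, 84, 2, 15, 66, 39, 39]
t=1: [19, 20, 20, 20, 19, 22, 39, 20, 70, 70]
t=2: [51, 52, 52, 52, 51, 54, 76, 52, 26, 26]
t=3: [17, 17, 17, 17, 17, 17, 17, 17, 50, 50]
t=4: [45, 45, 45, 45, 45, 45, 45, 45, 24, 24]
t=5: [12, 12, 12, 12, 12, 12, 12, 12, 46, 46]
t=6: [35, 35, 35, 35, 35, 35, 35, 35, 18, 18]
t=7: [82, 82, 82, 82, 82, 82, 82, 82, 60, 60]
t=8: [12, 12, 12, 12, 12, 12, 12, 12, 13, 13]
t=9: [37, 37, 37, 37, 37, 37, 37, 37, 38, 38]
t=10: [89, 89, 89, 89, 89, 89, 89, 89, 90, 90]
t=11: [12, 12, 12, 12, 12, 12, 12, 12, 12, 12]
t=12: [37, 37, 37, 37, 37, 37, 37, 37, 37, 37]
t=13: [89, 89, 89, 89, 89, 89, 89, 89, 89, 89]
t=14: [12, 12, 12, 12, 12, 12, 12, 12, 12, 12]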